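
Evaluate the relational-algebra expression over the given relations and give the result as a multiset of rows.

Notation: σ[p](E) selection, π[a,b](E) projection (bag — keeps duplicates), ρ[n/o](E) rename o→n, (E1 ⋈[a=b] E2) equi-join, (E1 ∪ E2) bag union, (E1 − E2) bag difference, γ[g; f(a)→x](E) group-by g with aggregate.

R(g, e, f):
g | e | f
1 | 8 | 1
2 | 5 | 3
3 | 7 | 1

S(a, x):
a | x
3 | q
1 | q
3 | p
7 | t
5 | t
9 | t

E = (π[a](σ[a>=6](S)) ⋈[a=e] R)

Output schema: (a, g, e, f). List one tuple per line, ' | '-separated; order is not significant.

Stepwise |·|:
  S → 6
  σ[a>=6](S) → 2
  π[a](σ[a>=6](S)) → 2
  R → 3
  (π[a](σ[a>=6](S)) ⋈[a=e] R) → 1

== RESULT ==
a | g | e | f
7 | 3 | 7 | 1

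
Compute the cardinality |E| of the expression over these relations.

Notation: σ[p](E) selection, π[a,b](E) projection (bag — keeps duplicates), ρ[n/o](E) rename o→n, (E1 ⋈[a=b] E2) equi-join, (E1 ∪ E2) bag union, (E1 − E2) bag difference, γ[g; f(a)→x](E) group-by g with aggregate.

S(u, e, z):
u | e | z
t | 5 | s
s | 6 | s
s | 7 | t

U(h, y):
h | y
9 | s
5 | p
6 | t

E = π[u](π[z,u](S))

Per-node cardinality:
  S → 3
  π[z,u](S) → 3
  π[u](π[z,u](S)) → 3

|E| = 3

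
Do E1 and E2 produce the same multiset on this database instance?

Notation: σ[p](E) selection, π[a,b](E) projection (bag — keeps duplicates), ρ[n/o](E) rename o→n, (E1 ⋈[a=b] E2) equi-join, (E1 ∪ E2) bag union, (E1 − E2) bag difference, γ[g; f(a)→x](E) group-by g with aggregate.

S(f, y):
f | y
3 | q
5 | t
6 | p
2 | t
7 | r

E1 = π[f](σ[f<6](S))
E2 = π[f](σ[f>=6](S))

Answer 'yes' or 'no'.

E1 subexpression sizes:
  S → 5
  σ[f<6](S) → 3
  π[f](σ[f<6](S)) → 3
E2 subexpression sizes:
  S → 5
  σ[f>=6](S) → 2
  π[f](σ[f>=6](S)) → 2

E1 result:
f
2
3
5
E2 result:
f
6
7
Witness: (6,) appears 0× in E1 but 1× in E2.

no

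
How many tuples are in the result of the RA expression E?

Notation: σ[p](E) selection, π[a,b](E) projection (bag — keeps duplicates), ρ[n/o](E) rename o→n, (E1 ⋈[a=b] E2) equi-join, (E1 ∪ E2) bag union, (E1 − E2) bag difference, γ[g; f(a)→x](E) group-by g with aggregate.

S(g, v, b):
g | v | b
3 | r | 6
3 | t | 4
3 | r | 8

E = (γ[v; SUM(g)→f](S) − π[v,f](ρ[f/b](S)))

Subexpression sizes:
  S → 3
  γ[v; SUM(g)→f](S) → 2
  S → 3
  ρ[f/b](S) → 3
  π[v,f](ρ[f/b](S)) → 3
  (γ[v; SUM(g)→f](S) − π[v,f](ρ[f/b](S))) → 1

|E| = 1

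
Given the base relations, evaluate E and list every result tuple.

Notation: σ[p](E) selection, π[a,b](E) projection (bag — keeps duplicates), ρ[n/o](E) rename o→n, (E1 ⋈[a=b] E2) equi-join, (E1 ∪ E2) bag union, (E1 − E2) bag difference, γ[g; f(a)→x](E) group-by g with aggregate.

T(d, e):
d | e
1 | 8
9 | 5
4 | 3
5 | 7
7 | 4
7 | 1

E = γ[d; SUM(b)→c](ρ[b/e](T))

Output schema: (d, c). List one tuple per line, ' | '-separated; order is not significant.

Stepwise |·|:
  T → 6
  ρ[b/e](T) → 6
  γ[d; SUM(b)→c](ρ[b/e](T)) → 5

== RESULT ==
d | c
1 | 8
4 | 3
5 | 7
7 | 5
9 | 5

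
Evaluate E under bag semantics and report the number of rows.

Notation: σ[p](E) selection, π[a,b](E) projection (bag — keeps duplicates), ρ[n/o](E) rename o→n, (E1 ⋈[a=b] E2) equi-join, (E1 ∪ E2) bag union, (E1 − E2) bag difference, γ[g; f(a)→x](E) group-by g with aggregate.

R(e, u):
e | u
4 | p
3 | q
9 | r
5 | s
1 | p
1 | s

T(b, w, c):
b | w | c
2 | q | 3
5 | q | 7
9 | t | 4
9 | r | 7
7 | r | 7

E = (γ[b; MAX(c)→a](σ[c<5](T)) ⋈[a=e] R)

Subexpression sizes:
  T → 5
  σ[c<5](T) → 2
  γ[b; MAX(c)→a](σ[c<5](T)) → 2
  R → 6
  (γ[b; MAX(c)→a](σ[c<5](T)) ⋈[a=e] R) → 2

|E| = 2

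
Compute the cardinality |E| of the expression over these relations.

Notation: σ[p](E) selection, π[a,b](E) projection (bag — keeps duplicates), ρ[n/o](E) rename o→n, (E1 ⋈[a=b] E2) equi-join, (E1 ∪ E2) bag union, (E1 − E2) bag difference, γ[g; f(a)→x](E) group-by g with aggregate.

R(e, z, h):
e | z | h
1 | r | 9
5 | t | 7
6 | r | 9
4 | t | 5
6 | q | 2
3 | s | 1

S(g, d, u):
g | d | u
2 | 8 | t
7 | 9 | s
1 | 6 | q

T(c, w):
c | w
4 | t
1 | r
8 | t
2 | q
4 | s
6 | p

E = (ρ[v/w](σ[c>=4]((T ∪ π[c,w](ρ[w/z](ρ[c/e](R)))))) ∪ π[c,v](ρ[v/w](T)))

Subexpression sizes:
  T → 6
  R → 6
  ρ[c/e](R) → 6
  ρ[w/z](ρ[c/e](R)) → 6
  π[c,w](ρ[w/z](ρ[c/e](R))) → 6
  (T ∪ π[c,w](ρ[w/z](ρ[c/e](R)))) → 12
  σ[c>=4]((T ∪ π[c,w](ρ[w/z](ρ[c/e](R))))) → 8
  ρ[v/w](σ[c>=4]((T ∪ π[c,w](ρ[w/z](ρ[c/e](R)))))) → 8
  T → 6
  ρ[v/w](T) → 6
  π[c,v](ρ[v/w](T)) → 6
  (ρ[v/w](σ[c>=4]((T ∪ π[c,w](ρ[w/z](ρ[c/e](R)))))) ∪ π[c,v](ρ[v/w](T))) → 14

|E| = 14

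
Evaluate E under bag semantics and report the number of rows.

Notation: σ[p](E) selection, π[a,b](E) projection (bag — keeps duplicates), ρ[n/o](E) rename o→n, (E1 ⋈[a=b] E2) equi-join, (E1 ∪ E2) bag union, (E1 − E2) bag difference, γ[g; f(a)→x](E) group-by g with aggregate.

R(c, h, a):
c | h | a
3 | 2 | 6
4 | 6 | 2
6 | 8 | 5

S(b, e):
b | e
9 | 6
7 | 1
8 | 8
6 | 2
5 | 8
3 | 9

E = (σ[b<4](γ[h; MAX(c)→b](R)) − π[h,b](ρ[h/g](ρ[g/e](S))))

Subexpression sizes:
  R → 3
  γ[h; MAX(c)→b](R) → 3
  σ[b<4](γ[h; MAX(c)→b](R)) → 1
  S → 6
  ρ[g/e](S) → 6
  ρ[h/g](ρ[g/e](S)) → 6
  π[h,b](ρ[h/g](ρ[g/e](S))) → 6
  (σ[b<4](γ[h; MAX(c)→b](R)) − π[h,b](ρ[h/g](ρ[g/e](S)))) → 1

|E| = 1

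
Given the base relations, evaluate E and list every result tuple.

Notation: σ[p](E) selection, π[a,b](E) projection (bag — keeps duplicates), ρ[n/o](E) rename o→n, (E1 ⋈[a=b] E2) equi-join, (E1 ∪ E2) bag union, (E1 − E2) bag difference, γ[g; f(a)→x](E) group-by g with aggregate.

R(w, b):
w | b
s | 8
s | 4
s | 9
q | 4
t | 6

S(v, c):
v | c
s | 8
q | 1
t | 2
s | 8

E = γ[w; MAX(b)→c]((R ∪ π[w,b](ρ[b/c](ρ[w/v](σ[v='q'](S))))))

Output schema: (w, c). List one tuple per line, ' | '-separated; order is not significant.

Row counts bottom-up:
  R → 5
  S → 4
  σ[v='q'](S) → 1
  ρ[w/v](σ[v='q'](S)) → 1
  ρ[b/c](ρ[w/v](σ[v='q'](S))) → 1
  π[w,b](ρ[b/c](ρ[w/v](σ[v='q'](S)))) → 1
  (R ∪ π[w,b](ρ[b/c](ρ[w/v](σ[v='q'](S))))) → 6
  γ[w; MAX(b)→c]((R ∪ π[w,b](ρ[b/c](ρ[w/v](σ[v='q'](S)))))) → 3

== RESULT ==
w | c
q | 4
s | 9
t | 6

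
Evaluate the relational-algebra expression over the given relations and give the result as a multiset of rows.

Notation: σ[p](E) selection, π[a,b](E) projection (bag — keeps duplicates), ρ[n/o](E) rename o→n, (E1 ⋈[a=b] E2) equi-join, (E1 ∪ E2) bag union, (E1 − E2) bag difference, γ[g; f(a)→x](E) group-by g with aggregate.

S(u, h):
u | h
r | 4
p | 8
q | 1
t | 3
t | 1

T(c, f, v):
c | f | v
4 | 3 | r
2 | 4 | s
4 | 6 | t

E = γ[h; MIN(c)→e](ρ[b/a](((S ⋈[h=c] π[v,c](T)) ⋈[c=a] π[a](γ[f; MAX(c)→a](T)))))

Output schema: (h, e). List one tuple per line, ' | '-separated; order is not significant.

Subexpression sizes:
  S → 5
  T → 3
  π[v,c](T) → 3
  (S ⋈[h=c] π[v,c](T)) → 2
  T → 3
  γ[f; MAX(c)→a](T) → 3
  π[a](γ[f; MAX(c)→a](T)) → 3
  ((S ⋈[h=c] π[v,c](T)) ⋈[c=a] π[a](γ[f; MAX(c)→a](T))) → 4
  ρ[b/a](((S ⋈[h=c] π[v,c](T)) ⋈[c=a] π[a](γ[f; MAX(c)→a](T)))) → 4
  γ[h; MIN(c)→e](ρ[b/a](((S ⋈[h=c] π[v,c](T)) ⋈[c=a] π[a](γ[f; MAX(c)→a](T))))) → 1

== RESULT ==
h | e
4 | 4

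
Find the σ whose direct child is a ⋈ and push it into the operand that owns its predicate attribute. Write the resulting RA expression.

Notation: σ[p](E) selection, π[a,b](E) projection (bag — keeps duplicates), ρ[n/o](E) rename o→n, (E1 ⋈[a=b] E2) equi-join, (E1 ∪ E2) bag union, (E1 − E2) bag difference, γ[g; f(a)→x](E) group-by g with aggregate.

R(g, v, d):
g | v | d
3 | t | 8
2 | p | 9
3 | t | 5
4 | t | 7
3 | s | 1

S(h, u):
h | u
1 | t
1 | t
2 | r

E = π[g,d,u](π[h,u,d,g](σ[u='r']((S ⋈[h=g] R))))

σ filters on u, owned by the left side.
E' = π[g,d,u](π[h,u,d,g]((σ[u='r'](S) ⋈[h=g] R)))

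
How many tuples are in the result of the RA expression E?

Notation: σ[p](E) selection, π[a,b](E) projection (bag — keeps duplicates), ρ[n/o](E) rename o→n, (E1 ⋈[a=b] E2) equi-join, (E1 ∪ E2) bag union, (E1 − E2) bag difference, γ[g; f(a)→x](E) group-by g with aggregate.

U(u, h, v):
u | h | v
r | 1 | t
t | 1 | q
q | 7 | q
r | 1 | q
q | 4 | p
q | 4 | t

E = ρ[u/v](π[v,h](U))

Subexpression sizes:
  U → 6
  π[v,h](U) → 6
  ρ[u/v](π[v,h](U)) → 6

|E| = 6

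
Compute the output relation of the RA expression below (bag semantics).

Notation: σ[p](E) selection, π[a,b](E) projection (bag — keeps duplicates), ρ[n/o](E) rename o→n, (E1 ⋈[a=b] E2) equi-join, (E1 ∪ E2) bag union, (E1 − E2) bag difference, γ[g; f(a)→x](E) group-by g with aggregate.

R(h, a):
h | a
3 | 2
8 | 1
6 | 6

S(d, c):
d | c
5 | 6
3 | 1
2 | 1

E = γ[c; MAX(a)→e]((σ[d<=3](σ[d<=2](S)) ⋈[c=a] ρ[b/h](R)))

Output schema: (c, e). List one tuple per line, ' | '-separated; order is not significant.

Subexpression sizes:
  S → 3
  σ[d<=2](S) → 1
  σ[d<=3](σ[d<=2](S)) → 1
  R → 3
  ρ[b/h](R) → 3
  (σ[d<=3](σ[d<=2](S)) ⋈[c=a] ρ[b/h](R)) → 1
  γ[c; MAX(a)→e]((σ[d<=3](σ[d<=2](S)) ⋈[c=a] ρ[b/h](R))) → 1

== RESULT ==
c | e
1 | 1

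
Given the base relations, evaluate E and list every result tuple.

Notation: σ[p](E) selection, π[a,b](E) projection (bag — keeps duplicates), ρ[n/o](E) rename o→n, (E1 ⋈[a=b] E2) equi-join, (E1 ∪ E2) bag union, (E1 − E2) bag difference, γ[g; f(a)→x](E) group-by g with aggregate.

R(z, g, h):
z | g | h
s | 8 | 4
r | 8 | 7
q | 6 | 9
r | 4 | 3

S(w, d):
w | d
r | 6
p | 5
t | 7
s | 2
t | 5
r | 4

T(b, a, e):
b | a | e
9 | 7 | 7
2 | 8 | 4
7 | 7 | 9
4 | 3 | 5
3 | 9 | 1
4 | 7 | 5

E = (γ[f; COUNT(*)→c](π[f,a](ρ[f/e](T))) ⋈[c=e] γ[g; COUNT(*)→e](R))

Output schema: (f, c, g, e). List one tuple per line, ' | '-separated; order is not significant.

Row counts bottom-up:
  T → 6
  ρ[f/e](T) → 6
  π[f,a](ρ[f/e](T)) → 6
  γ[f; COUNT(*)→c](π[f,a](ρ[f/e](T))) → 5
  R → 4
  γ[g; COUNT(*)→e](R) → 3
  (γ[f; COUNT(*)→c](π[f,a](ρ[f/e](T))) ⋈[c=e] γ[g; COUNT(*)→e](R)) → 9

== RESULT ==
f | c | g | e
1 | 1 | 4 | 1
1 | 1 | 6 | 1
4 | 1 | 4 | 1
4 | 1 | 6 | 1
5 | 2 | 8 | 2
7 | 1 | 4 | 1
7 | 1 | 6 | 1
9 | 1 | 4 | 1
9 | 1 | 6 | 1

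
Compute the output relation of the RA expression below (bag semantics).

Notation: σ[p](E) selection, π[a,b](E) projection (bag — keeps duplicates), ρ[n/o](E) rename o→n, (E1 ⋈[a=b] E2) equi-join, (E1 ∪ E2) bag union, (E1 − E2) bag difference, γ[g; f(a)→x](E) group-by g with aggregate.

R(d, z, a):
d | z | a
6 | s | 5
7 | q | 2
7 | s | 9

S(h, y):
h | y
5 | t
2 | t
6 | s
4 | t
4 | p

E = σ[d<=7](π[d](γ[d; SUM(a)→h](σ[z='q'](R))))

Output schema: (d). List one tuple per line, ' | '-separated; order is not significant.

Stepwise |·|:
  R → 3
  σ[z='q'](R) → 1
  γ[d; SUM(a)→h](σ[z='q'](R)) → 1
  π[d](γ[d; SUM(a)→h](σ[z='q'](R))) → 1
  σ[d<=7](π[d](γ[d; SUM(a)→h](σ[z='q'](R)))) → 1

== RESULT ==
d
7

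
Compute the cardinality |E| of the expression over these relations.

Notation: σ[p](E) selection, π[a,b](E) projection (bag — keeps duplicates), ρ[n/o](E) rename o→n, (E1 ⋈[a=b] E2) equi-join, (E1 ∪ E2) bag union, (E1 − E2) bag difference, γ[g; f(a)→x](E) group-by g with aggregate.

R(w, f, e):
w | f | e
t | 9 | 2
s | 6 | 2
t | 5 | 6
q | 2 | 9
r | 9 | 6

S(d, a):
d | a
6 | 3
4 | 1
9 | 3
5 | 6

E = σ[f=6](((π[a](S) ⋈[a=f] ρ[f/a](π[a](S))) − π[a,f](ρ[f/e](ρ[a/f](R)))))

Row counts bottom-up:
  S → 4
  π[a](S) → 4
  S → 4
  π[a](S) → 4
  ρ[f/a](π[a](S)) → 4
  (π[a](S) ⋈[a=f] ρ[f/a](π[a](S))) → 6
  R → 5
  ρ[a/f](R) → 5
  ρ[f/e](ρ[a/f](R)) → 5
  π[a,f](ρ[f/e](ρ[a/f](R))) → 5
  ((π[a](S) ⋈[a=f] ρ[f/a](π[a](S))) − π[a,f](ρ[f/e](ρ[a/f](R)))) → 6
  σ[f=6](((π[a](S) ⋈[a=f] ρ[f/a](π[a](S))) − π[a,f](ρ[f/e](ρ[a/f](R))))) → 1

|E| = 1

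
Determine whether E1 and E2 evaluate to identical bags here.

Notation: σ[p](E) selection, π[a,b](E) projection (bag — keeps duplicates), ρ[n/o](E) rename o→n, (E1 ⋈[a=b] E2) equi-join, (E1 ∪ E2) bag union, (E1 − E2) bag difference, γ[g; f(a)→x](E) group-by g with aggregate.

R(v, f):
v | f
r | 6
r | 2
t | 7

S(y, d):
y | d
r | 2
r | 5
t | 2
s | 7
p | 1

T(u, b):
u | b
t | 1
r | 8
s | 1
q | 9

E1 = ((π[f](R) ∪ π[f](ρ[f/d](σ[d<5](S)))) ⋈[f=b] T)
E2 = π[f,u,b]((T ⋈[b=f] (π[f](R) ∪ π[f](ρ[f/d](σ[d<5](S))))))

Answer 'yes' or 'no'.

E1 per-node cardinality:
  R → 3
  π[f](R) → 3
  S → 5
  σ[d<5](S) → 3
  ρ[f/d](σ[d<5](S)) → 3
  π[f](ρ[f/d](σ[d<5](S))) → 3
  (π[f](R) ∪ π[f](ρ[f/d](σ[d<5](S)))) → 6
  T → 4
  ((π[f](R) ∪ π[f](ρ[f/d](σ[d<5](S)))) ⋈[f=b] T) → 2
E2 per-node cardinality:
  T → 4
  R → 3
  π[f](R) → 3
  S → 5
  σ[d<5](S) → 3
  ρ[f/d](σ[d<5](S)) → 3
  π[f](ρ[f/d](σ[d<5](S))) → 3
  (π[f](R) ∪ π[f](ρ[f/d](σ[d<5](S)))) → 6
  (T ⋈[b=f] (π[f](R) ∪ π[f](ρ[f/d](σ[d<5](S))))) → 2
  π[f,u,b]((T ⋈[b=f] (π[f](R) ∪ π[f](ρ[f/d](σ[d<5](S)))))) → 2

E1 and E2 produce the same multiset:
f | u | b
1 | s | 1
1 | t | 1

yes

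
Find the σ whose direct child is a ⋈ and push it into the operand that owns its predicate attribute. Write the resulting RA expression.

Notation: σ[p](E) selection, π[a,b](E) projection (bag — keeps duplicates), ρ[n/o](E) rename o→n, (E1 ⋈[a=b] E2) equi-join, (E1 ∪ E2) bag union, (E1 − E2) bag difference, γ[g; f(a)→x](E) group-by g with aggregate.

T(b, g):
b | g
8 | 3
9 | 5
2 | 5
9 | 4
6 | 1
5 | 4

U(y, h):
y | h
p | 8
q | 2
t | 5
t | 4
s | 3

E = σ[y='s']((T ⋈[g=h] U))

σ filters on y, owned by the right side.
E' = (T ⋈[g=h] σ[y='s'](U))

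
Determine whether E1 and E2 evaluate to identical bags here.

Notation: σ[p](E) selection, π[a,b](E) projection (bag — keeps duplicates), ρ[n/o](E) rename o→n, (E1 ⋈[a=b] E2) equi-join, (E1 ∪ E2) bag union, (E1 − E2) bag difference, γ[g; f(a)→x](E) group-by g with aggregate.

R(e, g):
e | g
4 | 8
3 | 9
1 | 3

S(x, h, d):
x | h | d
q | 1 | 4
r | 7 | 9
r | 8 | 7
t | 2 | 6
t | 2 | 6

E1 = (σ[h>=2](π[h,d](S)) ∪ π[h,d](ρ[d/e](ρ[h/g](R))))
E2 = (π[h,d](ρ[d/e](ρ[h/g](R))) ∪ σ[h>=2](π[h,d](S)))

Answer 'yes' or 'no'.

E1 row counts bottom-up:
  S → 5
  π[h,d](S) → 5
  σ[h>=2](π[h,d](S)) → 4
  R → 3
  ρ[h/g](R) → 3
  ρ[d/e](ρ[h/g](R)) → 3
  π[h,d](ρ[d/e](ρ[h/g](R))) → 3
  (σ[h>=2](π[h,d](S)) ∪ π[h,d](ρ[d/e](ρ[h/g](R)))) → 7
E2 row counts bottom-up:
  R → 3
  ρ[h/g](R) → 3
  ρ[d/e](ρ[h/g](R)) → 3
  π[h,d](ρ[d/e](ρ[h/g](R))) → 3
  S → 5
  π[h,d](S) → 5
  σ[h>=2](π[h,d](S)) → 4
  (π[h,d](ρ[d/e](ρ[h/g](R))) ∪ σ[h>=2](π[h,d](S))) → 7

E1 and E2 produce the same multiset:
h | d
2 | 6
2 | 6
3 | 1
7 | 9
8 | 4
8 | 7
9 | 3

yes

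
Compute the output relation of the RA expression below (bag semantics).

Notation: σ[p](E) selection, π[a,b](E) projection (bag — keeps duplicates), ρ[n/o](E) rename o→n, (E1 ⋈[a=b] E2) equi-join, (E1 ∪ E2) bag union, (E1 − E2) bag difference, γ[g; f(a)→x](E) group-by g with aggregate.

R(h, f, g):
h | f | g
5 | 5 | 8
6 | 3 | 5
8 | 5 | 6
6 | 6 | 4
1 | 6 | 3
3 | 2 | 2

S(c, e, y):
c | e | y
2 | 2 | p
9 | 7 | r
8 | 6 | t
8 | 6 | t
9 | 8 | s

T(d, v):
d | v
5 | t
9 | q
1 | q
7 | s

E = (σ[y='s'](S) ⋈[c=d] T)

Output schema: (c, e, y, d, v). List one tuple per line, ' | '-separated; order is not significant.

Per-node cardinality:
  S → 5
  σ[y='s'](S) → 1
  T → 4
  (σ[y='s'](S) ⋈[c=d] T) → 1

== RESULT ==
c | e | y | d | v
9 | 8 | s | 9 | q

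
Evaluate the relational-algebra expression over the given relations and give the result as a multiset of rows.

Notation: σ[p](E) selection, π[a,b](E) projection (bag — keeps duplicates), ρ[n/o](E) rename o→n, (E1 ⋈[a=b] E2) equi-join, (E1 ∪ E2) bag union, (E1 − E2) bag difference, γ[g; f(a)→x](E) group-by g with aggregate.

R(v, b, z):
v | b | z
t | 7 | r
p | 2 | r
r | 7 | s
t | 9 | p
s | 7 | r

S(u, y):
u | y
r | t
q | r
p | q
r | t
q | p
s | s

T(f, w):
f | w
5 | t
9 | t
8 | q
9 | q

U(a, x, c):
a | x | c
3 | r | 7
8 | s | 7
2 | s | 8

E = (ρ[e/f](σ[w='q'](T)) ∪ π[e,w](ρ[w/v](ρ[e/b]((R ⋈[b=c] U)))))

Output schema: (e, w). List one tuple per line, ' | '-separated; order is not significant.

Per-node cardinality:
  T → 4
  σ[w='q'](T) → 2
  ρ[e/f](σ[w='q'](T)) → 2
  R → 5
  U → 3
  (R ⋈[b=c] U) → 6
  ρ[e/b]((R ⋈[b=c] U)) → 6
  ρ[w/v](ρ[e/b]((R ⋈[b=c] U))) → 6
  π[e,w](ρ[w/v](ρ[e/b]((R ⋈[b=c] U)))) → 6
  (ρ[e/f](σ[w='q'](T)) ∪ π[e,w](ρ[w/v](ρ[e/b]((R ⋈[b=c] U))))) → 8

== RESULT ==
e | w
7 | r
7 | r
7 | s
7 | s
7 | t
7 | t
8 | q
9 | q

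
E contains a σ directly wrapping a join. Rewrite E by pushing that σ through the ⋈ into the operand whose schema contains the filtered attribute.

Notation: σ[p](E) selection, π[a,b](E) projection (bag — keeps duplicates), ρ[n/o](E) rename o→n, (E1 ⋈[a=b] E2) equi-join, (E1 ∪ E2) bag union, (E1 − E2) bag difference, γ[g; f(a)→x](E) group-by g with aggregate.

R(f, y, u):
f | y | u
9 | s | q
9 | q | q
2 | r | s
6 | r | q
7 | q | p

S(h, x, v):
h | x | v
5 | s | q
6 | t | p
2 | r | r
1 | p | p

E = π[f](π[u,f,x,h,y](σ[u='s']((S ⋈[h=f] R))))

σ filters on u, owned by the right side.
E' = π[f](π[u,f,x,h,y]((S ⋈[h=f] σ[u='s'](R))))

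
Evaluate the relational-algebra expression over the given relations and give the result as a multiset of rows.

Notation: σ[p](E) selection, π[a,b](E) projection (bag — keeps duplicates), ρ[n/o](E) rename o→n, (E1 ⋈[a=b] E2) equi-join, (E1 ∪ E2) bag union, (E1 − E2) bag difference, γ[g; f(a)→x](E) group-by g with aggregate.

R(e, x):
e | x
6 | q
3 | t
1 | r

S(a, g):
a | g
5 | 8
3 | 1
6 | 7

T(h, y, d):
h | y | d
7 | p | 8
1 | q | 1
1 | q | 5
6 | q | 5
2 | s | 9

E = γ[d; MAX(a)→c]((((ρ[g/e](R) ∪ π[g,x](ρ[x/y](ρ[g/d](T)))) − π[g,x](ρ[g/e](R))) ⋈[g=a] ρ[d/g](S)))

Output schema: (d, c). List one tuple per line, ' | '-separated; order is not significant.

Subexpression sizes:
  R → 3
  ρ[g/e](R) → 3
  T → 5
  ρ[g/d](T) → 5
  ρ[x/y](ρ[g/d](T)) → 5
  π[g,x](ρ[x/y](ρ[g/d](T))) → 5
  (ρ[g/e](R) ∪ π[g,x](ρ[x/y](ρ[g/d](T)))) → 8
  R → 3
  ρ[g/e](R) → 3
  π[g,x](ρ[g/e](R)) → 3
  ((ρ[g/e](R) ∪ π[g,x](ρ[x/y](ρ[g/d](T)))) − π[g,x](ρ[g/e](R))) → 5
  S → 3
  ρ[d/g](S) → 3
  (((ρ[g/e](R) ∪ π[g,x](ρ[x/y](ρ[g/d](T)))) − π[g,x](ρ[g/e](R))) ⋈[g=a] ρ[d/g](S)) → 2
  γ[d; MAX(a)→c]((((ρ[g/e](R) ∪ π[g,x](ρ[x/y](ρ[g/d](T)))) − π[g,x](ρ[g/e](R))) ⋈[g=a] ρ[d/g](S))) → 1

== RESULT ==
d | c
8 | 5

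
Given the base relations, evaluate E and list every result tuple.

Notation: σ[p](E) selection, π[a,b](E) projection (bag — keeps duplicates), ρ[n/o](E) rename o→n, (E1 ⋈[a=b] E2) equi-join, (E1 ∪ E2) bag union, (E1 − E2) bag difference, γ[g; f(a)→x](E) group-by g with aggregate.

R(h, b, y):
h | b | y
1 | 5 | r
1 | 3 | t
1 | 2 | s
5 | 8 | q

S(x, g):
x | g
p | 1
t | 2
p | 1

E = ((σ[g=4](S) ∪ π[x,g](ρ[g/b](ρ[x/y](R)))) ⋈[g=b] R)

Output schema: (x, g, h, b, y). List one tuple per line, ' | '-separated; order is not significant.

Stepwise |·|:
  S → 3
  σ[g=4](S) → 0
  R → 4
  ρ[x/y](R) → 4
  ρ[g/b](ρ[x/y](R)) → 4
  π[x,g](ρ[g/b](ρ[x/y](R))) → 4
  (σ[g=4](S) ∪ π[x,g](ρ[g/b](ρ[x/y](R)))) → 4
  R → 4
  ((σ[g=4](S) ∪ π[x,g](ρ[g/b](ρ[x/y](R)))) ⋈[g=b] R) → 4

== RESULT ==
x | g | h | b | y
q | 8 | 5 | 8 | q
r | 5 | 1 | 5 | r
s | 2 | 1 | 2 | s
t | 3 | 1 | 3 | t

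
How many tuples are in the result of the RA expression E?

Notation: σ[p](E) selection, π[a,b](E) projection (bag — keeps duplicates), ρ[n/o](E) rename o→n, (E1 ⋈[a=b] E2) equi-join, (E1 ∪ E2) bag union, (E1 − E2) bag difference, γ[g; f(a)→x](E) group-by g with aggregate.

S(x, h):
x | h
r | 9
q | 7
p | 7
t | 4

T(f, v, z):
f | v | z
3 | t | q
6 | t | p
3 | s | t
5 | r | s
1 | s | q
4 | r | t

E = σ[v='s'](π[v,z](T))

Stepwise |·|:
  T → 6
  π[v,z](T) → 6
  σ[v='s'](π[v,z](T)) → 2

|E| = 2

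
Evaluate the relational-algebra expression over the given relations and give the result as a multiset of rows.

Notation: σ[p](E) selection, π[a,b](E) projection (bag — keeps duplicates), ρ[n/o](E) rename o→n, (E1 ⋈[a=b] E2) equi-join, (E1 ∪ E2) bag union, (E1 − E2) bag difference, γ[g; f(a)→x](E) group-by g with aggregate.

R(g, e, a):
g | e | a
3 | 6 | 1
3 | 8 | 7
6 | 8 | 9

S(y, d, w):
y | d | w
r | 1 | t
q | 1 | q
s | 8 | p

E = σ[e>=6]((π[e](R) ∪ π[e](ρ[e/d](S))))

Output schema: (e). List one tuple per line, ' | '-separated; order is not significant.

Subexpression sizes:
  R → 3
  π[e](R) → 3
  S → 3
  ρ[e/d](S) → 3
  π[e](ρ[e/d](S)) → 3
  (π[e](R) ∪ π[e](ρ[e/d](S))) → 6
  σ[e>=6]((π[e](R) ∪ π[e](ρ[e/d](S)))) → 4

== RESULT ==
e
6
8
8
8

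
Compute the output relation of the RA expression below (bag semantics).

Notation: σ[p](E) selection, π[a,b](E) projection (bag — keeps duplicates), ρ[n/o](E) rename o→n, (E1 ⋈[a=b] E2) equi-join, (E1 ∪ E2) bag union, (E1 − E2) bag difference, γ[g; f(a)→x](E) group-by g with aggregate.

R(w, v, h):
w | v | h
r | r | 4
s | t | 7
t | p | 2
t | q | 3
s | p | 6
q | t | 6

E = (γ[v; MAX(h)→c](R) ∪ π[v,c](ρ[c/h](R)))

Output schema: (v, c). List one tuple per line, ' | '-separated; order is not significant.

Row counts bottom-up:
  R → 6
  γ[v; MAX(h)→c](R) → 4
  R → 6
  ρ[c/h](R) → 6
  π[v,c](ρ[c/h](R)) → 6
  (γ[v; MAX(h)→c](R) ∪ π[v,c](ρ[c/h](R))) → 10

== RESULT ==
v | c
p | 2
p | 6
p | 6
q | 3
q | 3
r | 4
r | 4
t | 6
t | 7
t | 7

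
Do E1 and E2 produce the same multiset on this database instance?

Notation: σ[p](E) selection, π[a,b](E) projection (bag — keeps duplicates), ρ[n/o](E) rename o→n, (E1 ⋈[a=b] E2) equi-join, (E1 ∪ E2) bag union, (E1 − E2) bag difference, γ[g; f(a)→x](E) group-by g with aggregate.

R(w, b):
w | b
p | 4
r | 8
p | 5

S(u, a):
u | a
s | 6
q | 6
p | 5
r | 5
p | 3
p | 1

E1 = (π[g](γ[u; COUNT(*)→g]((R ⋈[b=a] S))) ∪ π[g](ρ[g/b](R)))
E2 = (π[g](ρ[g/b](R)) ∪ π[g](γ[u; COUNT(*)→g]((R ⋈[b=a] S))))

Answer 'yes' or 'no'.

E1 stepwise |·|:
  R → 3
  S → 6
  (R ⋈[b=a] S) → 2
  γ[u; COUNT(*)→g]((R ⋈[b=a] S)) → 2
  π[g](γ[u; COUNT(*)→g]((R ⋈[b=a] S))) → 2
  R → 3
  ρ[g/b](R) → 3
  π[g](ρ[g/b](R)) → 3
  (π[g](γ[u; COUNT(*)→g]((R ⋈[b=a] S))) ∪ π[g](ρ[g/b](R))) → 5
E2 stepwise |·|:
  R → 3
  ρ[g/b](R) → 3
  π[g](ρ[g/b](R)) → 3
  R → 3
  S → 6
  (R ⋈[b=a] S) → 2
  γ[u; COUNT(*)→g]((R ⋈[b=a] S)) → 2
  π[g](γ[u; COUNT(*)→g]((R ⋈[b=a] S))) → 2
  (π[g](ρ[g/b](R)) ∪ π[g](γ[u; COUNT(*)→g]((R ⋈[b=a] S)))) → 5

E1 and E2 produce the same multiset:
g
1
1
4
5
8

yes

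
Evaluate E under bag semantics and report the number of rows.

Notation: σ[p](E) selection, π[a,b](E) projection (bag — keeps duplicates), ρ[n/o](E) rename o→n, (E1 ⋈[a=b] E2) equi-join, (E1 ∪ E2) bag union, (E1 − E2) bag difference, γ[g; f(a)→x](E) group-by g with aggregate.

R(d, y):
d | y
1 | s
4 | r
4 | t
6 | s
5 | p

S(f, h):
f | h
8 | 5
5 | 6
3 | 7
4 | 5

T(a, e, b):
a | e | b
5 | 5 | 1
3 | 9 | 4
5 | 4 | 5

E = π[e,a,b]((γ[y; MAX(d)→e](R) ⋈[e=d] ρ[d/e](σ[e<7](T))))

Per-node cardinality:
  R → 5
  γ[y; MAX(d)→e](R) → 4
  T → 3
  σ[e<7](T) → 2
  ρ[d/e](σ[e<7](T)) → 2
  (γ[y; MAX(d)→e](R) ⋈[e=d] ρ[d/e](σ[e<7](T))) → 3
  π[e,a,b]((γ[y; MAX(d)→e](R) ⋈[e=d] ρ[d/e](σ[e<7](T)))) → 3

|E| = 3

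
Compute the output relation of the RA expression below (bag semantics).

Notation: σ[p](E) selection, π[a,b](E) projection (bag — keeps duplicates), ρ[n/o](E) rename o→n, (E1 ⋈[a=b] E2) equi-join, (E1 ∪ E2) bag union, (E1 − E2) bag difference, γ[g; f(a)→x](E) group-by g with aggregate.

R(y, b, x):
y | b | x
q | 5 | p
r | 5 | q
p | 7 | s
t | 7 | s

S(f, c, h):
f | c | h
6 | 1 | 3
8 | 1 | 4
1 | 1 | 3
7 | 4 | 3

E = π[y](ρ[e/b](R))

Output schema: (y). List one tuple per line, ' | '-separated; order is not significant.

Row counts bottom-up:
  R → 4
  ρ[e/b](R) → 4
  π[y](ρ[e/b](R)) → 4

== RESULT ==
y
p
q
r
t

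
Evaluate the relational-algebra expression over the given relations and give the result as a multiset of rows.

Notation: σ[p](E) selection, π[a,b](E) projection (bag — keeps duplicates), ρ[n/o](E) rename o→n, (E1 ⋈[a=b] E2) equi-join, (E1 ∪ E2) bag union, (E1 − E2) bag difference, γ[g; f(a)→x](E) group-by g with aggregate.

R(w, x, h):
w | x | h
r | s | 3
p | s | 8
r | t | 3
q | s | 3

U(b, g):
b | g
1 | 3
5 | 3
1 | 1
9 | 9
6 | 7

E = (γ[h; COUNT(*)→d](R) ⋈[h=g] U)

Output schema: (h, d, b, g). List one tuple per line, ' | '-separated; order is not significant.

Row counts bottom-up:
  R → 4
  γ[h; COUNT(*)→d](R) → 2
  U → 5
  (γ[h; COUNT(*)→d](R) ⋈[h=g] U) → 2

== RESULT ==
h | d | b | g
3 | 3 | 1 | 3
3 | 3 | 5 | 3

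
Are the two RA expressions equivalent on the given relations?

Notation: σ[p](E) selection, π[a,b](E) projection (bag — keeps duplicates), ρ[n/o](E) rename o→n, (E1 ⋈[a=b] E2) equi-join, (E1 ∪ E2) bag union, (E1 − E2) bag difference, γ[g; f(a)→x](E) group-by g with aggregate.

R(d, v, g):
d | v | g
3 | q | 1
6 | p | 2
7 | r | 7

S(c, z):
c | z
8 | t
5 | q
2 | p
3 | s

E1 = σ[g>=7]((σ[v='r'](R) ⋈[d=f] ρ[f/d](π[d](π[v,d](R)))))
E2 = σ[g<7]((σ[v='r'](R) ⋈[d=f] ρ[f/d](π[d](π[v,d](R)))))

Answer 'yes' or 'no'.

E1 per-node cardinality:
  R → 3
  σ[v='r'](R) → 1
  R → 3
  π[v,d](R) → 3
  π[d](π[v,d](R)) → 3
  ρ[f/d](π[d](π[v,d](R))) → 3
  (σ[v='r'](R) ⋈[d=f] ρ[f/d](π[d](π[v,d](R)))) → 1
  σ[g>=7]((σ[v='r'](R) ⋈[d=f] ρ[f/d](π[d](π[v,d](R))))) → 1
E2 per-node cardinality:
  R → 3
  σ[v='r'](R) → 1
  R → 3
  π[v,d](R) → 3
  π[d](π[v,d](R)) → 3
  ρ[f/d](π[d](π[v,d](R))) → 3
  (σ[v='r'](R) ⋈[d=f] ρ[f/d](π[d](π[v,d](R)))) → 1
  σ[g<7]((σ[v='r'](R) ⋈[d=f] ρ[f/d](π[d](π[v,d](R))))) → 0

E1 result:
d | v | g | f
7 | r | 7 | 7
E2 result:
d | v | g | f
(0 rows)
Witness: (7, 'r', 7, 7) appears 1× in E1 but 0× in E2.

no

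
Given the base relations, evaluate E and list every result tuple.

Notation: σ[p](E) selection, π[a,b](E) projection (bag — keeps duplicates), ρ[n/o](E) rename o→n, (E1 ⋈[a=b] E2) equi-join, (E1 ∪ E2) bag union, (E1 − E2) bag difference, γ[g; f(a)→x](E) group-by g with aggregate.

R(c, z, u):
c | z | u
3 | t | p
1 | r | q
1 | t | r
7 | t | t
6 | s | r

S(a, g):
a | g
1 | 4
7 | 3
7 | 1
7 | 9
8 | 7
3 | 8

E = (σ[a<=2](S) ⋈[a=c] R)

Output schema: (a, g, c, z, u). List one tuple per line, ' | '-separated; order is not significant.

Per-node cardinality:
  S → 6
  σ[a<=2](S) → 1
  R → 5
  (σ[a<=2](S) ⋈[a=c] R) → 2

== RESULT ==
a | g | c | z | u
1 | 4 | 1 | r | q
1 | 4 | 1 | t | r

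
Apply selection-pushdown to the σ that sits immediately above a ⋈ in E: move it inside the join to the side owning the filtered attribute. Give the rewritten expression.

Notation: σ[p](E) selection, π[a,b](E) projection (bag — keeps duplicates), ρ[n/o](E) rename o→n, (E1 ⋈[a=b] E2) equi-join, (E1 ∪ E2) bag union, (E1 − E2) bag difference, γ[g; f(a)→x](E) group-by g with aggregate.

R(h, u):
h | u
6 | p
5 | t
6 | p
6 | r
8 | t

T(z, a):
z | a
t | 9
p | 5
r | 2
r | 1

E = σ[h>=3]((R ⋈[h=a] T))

σ filters on h, owned by the left side.
E' = (σ[h>=3](R) ⋈[h=a] T)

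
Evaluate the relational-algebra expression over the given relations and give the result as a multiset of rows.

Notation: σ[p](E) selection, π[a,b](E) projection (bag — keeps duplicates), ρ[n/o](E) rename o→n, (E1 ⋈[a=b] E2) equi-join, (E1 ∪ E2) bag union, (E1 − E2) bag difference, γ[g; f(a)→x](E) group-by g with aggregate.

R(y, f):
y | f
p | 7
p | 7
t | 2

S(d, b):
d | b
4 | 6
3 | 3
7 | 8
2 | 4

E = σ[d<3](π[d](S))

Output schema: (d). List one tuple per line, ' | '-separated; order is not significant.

Subexpression sizes:
  S → 4
  π[d](S) → 4
  σ[d<3](π[d](S)) → 1

== RESULT ==
d
2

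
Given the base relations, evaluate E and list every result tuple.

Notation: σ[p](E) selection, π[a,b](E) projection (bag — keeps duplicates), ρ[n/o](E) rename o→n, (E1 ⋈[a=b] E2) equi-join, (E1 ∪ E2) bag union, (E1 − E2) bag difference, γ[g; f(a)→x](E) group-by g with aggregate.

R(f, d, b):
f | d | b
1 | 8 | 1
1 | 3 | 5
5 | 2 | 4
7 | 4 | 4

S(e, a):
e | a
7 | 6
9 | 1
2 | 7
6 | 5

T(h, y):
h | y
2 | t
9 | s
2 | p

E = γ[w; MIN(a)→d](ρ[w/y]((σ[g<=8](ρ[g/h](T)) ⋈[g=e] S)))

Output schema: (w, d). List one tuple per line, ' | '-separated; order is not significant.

Subexpression sizes:
  T → 3
  ρ[g/h](T) → 3
  σ[g<=8](ρ[g/h](T)) → 2
  S → 4
  (σ[g<=8](ρ[g/h](T)) ⋈[g=e] S) → 2
  ρ[w/y]((σ[g<=8](ρ[g/h](T)) ⋈[g=e] S)) → 2
  γ[w; MIN(a)→d](ρ[w/y]((σ[g<=8](ρ[g/h](T)) ⋈[g=e] S))) → 2

== RESULT ==
w | d
p | 7
t | 7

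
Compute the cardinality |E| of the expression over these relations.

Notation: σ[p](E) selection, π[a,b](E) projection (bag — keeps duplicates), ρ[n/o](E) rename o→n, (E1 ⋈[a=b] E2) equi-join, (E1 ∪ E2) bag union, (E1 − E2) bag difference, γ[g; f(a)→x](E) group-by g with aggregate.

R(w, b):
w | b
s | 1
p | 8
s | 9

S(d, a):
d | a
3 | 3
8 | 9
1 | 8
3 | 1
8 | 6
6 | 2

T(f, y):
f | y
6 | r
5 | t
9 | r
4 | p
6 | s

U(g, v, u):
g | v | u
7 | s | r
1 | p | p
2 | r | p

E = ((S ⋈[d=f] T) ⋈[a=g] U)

Subexpression sizes:
  S → 6
  T → 5
  (S ⋈[d=f] T) → 2
  U → 3
  ((S ⋈[d=f] T) ⋈[a=g] U) → 2

|E| = 2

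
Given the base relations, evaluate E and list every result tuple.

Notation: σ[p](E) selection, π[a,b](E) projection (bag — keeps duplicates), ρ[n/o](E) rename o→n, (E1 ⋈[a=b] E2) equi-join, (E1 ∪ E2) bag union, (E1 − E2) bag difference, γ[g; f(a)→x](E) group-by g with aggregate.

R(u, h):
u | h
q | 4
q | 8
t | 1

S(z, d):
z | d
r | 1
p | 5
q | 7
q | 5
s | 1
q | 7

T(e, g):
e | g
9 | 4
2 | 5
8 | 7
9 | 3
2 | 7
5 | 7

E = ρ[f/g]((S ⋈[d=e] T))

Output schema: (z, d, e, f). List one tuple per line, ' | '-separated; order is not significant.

Row counts bottom-up:
  S → 6
  T → 6
  (S ⋈[d=e] T) → 2
  ρ[f/g]((S ⋈[d=e] T)) → 2

== RESULT ==
z | d | e | f
p | 5 | 5 | 7
q | 5 | 5 | 7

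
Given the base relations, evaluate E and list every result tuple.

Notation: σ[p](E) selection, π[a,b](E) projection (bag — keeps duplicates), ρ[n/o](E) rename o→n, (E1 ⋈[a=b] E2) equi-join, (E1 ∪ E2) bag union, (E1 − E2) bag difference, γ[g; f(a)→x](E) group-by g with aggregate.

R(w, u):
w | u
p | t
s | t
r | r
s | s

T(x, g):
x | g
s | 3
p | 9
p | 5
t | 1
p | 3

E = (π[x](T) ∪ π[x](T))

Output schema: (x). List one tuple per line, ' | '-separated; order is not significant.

Per-node cardinality:
  T → 5
  π[x](T) → 5
  T → 5
  π[x](T) → 5
  (π[x](T) ∪ π[x](T)) → 10

== RESULT ==
x
p
p
p
p
p
p
s
s
t
t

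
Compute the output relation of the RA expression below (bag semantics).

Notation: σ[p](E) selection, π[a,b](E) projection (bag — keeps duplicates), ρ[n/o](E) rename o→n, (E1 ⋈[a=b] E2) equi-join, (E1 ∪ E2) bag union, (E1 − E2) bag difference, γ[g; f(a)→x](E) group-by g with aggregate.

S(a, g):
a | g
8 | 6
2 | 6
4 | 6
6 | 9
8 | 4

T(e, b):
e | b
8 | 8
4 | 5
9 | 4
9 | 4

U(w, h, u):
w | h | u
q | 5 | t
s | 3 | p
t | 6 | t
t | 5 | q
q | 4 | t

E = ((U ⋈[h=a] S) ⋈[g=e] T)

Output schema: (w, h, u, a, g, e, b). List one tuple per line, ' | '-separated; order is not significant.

Stepwise |·|:
  U → 5
  S → 5
  (U ⋈[h=a] S) → 2
  T → 4
  ((U ⋈[h=a] S) ⋈[g=e] T) → 2

== RESULT ==
w | h | u | a | g | e | b
t | 6 | t | 6 | 9 | 9 | 4
t | 6 | t | 6 | 9 | 9 | 4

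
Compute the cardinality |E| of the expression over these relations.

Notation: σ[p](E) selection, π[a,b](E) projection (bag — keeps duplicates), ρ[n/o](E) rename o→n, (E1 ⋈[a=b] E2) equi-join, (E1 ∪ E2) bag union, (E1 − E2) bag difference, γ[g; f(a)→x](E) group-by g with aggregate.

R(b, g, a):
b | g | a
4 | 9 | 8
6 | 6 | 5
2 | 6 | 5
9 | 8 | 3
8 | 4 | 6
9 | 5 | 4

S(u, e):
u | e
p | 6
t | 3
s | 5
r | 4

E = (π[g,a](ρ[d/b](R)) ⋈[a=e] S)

Stepwise |·|:
  R → 6
  ρ[d/b](R) → 6
  π[g,a](ρ[d/b](R)) → 6
  S → 4
  (π[g,a](ρ[d/b](R)) ⋈[a=e] S) → 5

|E| = 5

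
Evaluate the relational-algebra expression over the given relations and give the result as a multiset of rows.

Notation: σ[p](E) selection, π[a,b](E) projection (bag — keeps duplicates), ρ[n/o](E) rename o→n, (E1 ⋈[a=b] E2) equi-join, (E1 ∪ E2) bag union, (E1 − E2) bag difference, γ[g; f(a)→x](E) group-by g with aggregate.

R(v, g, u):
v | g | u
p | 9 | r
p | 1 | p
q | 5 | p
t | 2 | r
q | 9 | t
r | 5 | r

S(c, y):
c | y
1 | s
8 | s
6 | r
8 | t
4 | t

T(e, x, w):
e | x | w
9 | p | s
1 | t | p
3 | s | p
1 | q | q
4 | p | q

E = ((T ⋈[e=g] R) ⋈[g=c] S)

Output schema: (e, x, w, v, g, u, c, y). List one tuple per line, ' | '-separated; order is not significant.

Stepwise |·|:
  T → 5
  R → 6
  (T ⋈[e=g] R) → 4
  S → 5
  ((T ⋈[e=g] R) ⋈[g=c] S) → 2

== RESULT ==
e | x | w | v | g | u | c | y
1 | q | q | p | 1 | p | 1 | s
1 | t | p | p | 1 | p | 1 | s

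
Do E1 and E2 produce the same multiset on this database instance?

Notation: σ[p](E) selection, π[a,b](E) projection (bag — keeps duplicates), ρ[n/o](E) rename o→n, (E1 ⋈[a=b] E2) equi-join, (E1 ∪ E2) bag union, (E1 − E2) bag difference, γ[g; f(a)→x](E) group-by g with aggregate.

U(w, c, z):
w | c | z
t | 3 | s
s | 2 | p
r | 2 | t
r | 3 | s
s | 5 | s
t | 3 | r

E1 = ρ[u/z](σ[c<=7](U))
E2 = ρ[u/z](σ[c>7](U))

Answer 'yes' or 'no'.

E1 stepwise |·|:
  U → 6
  σ[c<=7](U) → 6
  ρ[u/z](σ[c<=7](U)) → 6
E2 stepwise |·|:
  U → 6
  σ[c>7](U) → 0
  ρ[u/z](σ[c>7](U)) → 0

E1 result:
w | c | u
r | 2 | t
r | 3 | s
s | 2 | p
s | 5 | s
t | 3 | r
t | 3 | s
E2 result:
w | c | u
(0 rows)
Witness: ('s', 5, 's') appears 1× in E1 but 0× in E2.

no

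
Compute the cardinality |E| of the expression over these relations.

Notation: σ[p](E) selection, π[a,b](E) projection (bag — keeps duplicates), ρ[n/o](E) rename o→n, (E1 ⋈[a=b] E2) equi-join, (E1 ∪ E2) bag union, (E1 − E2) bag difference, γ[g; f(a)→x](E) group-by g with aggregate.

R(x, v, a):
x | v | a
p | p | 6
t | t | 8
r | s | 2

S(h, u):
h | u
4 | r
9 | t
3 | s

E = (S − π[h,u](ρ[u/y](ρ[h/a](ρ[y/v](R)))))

Row counts bottom-up:
  S → 3
  R → 3
  ρ[y/v](R) → 3
  ρ[h/a](ρ[y/v](R)) → 3
  ρ[u/y](ρ[h/a](ρ[y/v](R))) → 3
  π[h,u](ρ[u/y](ρ[h/a](ρ[y/v](R)))) → 3
  (S − π[h,u](ρ[u/y](ρ[h/a](ρ[y/v](R))))) → 3

|E| = 3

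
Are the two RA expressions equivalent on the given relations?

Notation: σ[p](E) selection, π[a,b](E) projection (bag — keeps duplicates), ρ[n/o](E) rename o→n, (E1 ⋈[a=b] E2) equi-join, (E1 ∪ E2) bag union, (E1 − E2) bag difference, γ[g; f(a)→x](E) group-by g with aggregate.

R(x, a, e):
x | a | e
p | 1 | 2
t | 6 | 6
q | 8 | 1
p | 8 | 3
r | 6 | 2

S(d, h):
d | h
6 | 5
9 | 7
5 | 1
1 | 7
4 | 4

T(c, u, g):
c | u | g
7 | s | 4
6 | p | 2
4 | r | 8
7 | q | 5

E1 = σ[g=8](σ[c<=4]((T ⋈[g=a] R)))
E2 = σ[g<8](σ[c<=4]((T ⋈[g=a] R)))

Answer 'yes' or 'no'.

E1 row counts bottom-up:
  T → 4
  R → 5
  (T ⋈[g=a] R) → 2
  σ[c<=4]((T ⋈[g=a] R)) → 2
  σ[g=8](σ[c<=4]((T ⋈[g=a] R))) → 2
E2 row counts bottom-up:
  T → 4
  R → 5
  (T ⋈[g=a] R) → 2
  σ[c<=4]((T ⋈[g=a] R)) → 2
  σ[g<8](σ[c<=4]((T ⋈[g=a] R))) → 0

E1 result:
c | u | g | x | a | e
4 | r | 8 | p | 8 | 3
4 | r | 8 | q | 8 | 1
E2 result:
c | u | g | x | a | e
(0 rows)
Witness: (4, 'r', 8, 'p', 8, 3) appears 1× in E1 but 0× in E2.

no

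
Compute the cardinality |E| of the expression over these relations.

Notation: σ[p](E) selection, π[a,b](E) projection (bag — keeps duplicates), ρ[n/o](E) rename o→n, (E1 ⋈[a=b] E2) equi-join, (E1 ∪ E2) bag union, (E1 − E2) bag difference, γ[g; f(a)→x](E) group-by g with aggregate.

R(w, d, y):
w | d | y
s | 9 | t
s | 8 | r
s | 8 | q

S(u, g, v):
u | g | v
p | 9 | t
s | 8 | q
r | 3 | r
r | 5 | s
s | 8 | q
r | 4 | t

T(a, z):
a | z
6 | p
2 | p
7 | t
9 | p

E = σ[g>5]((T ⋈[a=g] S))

Stepwise |·|:
  T → 4
  S → 6
  (T ⋈[a=g] S) → 1
  σ[g>5]((T ⋈[a=g] S)) → 1

|E| = 1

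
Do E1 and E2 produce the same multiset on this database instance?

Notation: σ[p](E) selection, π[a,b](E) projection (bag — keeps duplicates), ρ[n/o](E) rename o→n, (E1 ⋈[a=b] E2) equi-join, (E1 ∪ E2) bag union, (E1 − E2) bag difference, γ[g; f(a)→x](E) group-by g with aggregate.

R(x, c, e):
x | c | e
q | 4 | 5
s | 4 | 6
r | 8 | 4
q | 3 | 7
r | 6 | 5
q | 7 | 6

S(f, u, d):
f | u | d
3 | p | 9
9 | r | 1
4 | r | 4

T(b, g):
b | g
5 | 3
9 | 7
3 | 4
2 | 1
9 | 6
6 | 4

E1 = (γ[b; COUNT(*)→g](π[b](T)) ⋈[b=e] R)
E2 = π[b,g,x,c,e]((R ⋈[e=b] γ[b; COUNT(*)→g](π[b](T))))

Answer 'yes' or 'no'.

E1 per-node cardinality:
  T → 6
  π[b](T) → 6
  γ[b; COUNT(*)→g](π[b](T)) → 5
  R → 6
  (γ[b; COUNT(*)→g](π[b](T)) ⋈[b=e] R) → 4
E2 per-node cardinality:
  R → 6
  T → 6
  π[b](T) → 6
  γ[b; COUNT(*)→g](π[b](T)) → 5
  (R ⋈[e=b] γ[b; COUNT(*)→g](π[b](T))) → 4
  π[b,g,x,c,e]((R ⋈[e=b] γ[b; COUNT(*)→g](π[b](T)))) → 4

E1 and E2 produce the same multiset:
b | g | x | c | e
5 | 1 | q | 4 | 5
5 | 1 | r | 6 | 5
6 | 1 | q | 7 | 6
6 | 1 | s | 4 | 6

yes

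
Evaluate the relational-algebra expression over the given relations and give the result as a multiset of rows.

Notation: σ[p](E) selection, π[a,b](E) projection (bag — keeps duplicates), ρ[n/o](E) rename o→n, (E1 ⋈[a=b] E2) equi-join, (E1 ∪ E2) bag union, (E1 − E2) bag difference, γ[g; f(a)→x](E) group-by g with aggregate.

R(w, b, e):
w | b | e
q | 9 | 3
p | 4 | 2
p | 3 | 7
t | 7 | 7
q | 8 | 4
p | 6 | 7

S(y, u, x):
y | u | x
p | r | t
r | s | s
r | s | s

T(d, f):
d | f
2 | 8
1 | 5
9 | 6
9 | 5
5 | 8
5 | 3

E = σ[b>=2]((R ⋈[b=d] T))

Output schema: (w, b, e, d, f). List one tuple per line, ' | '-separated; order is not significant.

Row counts bottom-up:
  R → 6
  T → 6
  (R ⋈[b=d] T) → 2
  σ[b>=2]((R ⋈[b=d] T)) → 2

== RESULT ==
w | b | e | d | f
q | 9 | 3 | 9 | 5
q | 9 | 3 | 9 | 6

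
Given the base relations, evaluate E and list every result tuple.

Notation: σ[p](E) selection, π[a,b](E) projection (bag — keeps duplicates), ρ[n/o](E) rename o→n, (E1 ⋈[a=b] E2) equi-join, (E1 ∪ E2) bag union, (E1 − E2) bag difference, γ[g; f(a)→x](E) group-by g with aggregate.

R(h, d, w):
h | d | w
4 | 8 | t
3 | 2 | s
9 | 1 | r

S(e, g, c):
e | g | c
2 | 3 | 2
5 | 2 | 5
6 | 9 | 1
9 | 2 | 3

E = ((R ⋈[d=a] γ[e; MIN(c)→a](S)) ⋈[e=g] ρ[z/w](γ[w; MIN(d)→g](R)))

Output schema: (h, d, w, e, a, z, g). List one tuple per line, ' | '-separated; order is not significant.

Stepwise |·|:
  R → 3
  S → 4
  γ[e; MIN(c)→a](S) → 4
  (R ⋈[d=a] γ[e; MIN(c)→a](S)) → 2
  R → 3
  γ[w; MIN(d)→g](R) → 3
  ρ[z/w](γ[w; MIN(d)→g](R)) → 3
  ((R ⋈[d=a] γ[e; MIN(c)→a](S)) ⋈[e=g] ρ[z/w](γ[w; MIN(d)→g](R))) → 1

== RESULT ==
h | d | w | e | a | z | g
3 | 2 | s | 2 | 2 | s | 2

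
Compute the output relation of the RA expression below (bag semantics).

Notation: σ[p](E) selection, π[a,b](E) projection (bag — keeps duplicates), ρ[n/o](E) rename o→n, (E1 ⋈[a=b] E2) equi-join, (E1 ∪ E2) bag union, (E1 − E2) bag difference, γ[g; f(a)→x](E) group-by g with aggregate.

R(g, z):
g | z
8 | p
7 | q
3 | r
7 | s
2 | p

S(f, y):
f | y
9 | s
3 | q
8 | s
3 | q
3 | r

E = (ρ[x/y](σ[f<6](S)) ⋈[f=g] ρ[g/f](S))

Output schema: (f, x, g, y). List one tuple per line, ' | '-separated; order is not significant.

Per-node cardinality:
  S → 5
  σ[f<6](S) → 3
  ρ[x/y](σ[f<6](S)) → 3
  S → 5
  ρ[g/f](S) → 5
  (ρ[x/y](σ[f<6](S)) ⋈[f=g] ρ[g/f](S)) → 9

== RESULT ==
f | x | g | y
3 | q | 3 | q
3 | q | 3 | q
3 | q | 3 | q
3 | q | 3 | q
3 | q | 3 | r
3 | q | 3 | r
3 | r | 3 | q
3 | r | 3 | q
3 | r | 3 | r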